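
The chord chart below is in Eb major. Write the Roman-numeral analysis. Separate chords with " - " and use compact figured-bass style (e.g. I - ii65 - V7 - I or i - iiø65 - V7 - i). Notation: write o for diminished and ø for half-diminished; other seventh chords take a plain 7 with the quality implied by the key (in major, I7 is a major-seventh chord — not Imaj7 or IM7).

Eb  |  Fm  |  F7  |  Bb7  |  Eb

I - ii - V7/V - V7 - I

Eb: root Eb is the tonic; major triad there is I.
Fm: root F is the supertonic; minor triad there is ii.
F7: a dominant seventh chord on F, the applied dominant of V → V7/V.
Bb7 has root Bb, degree 5 in Eb major, so V7.
Eb has root Eb, degree 1 in Eb major, so I.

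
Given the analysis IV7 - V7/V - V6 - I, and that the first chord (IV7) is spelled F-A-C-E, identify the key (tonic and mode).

C major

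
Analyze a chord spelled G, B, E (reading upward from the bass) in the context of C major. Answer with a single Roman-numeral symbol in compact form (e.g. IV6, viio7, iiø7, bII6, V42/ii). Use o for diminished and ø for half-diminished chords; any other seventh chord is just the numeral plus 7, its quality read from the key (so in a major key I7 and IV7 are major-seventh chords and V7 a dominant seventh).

iii6

The pitches E-G-B form a minor triad rooted on E.
E is scale degree 3 in C major, and a minor triad on that degree is written iii.
With G in the bass the chord is in first inversion, so the figured bass is 6.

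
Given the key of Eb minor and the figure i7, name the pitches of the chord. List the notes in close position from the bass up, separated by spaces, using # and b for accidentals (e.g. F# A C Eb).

Eb Gb Bb Db

The numeral's case and figure indicate a minor seventh chord. In Eb minor its root, scale degree 1, is Eb.
Stacking thirds from Eb gives Eb-Gb-Bb-Db.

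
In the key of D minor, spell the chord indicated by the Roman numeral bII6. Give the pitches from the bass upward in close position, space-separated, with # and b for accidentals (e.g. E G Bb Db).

G Bb Eb

Scale degree 2 in D minor is E; lowering it a half step gives Eb. bII6 is the Neapolitan sixth — a major triad on the lowered second degree, here in its customary first inversion.
So the chord is Eb-G-Bb, a major triad.
The figured bass 6 indicates first inversion, placing the third (G) in the bass: G-Bb-Eb.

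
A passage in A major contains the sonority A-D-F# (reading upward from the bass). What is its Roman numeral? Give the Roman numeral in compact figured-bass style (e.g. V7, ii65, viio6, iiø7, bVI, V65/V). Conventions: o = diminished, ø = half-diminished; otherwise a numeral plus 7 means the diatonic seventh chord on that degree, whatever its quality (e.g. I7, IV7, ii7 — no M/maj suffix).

The pitches D-F#-A form a major triad rooted on D.
In A major, D is the subdominant; the diatonic major triad there is IV.
With A in the bass the chord is in second inversion, so the figured bass is 64.

IV64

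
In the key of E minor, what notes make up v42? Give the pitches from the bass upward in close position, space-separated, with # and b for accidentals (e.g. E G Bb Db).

A B D F#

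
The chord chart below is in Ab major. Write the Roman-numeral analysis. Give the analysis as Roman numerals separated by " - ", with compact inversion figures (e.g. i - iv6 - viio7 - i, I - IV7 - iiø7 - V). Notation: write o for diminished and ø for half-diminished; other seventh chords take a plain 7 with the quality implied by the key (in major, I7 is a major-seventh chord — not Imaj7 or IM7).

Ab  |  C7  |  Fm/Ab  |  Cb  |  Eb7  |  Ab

I - V7/vi - vi6 - bIII - V7 - I

Ab: major triad on Ab = scale degree 1 → I.
C7: a dominant seventh chord on C, the applied dominant of vi → V7/vi.
Fm/Ab: root F is the submediant; minor triad there is vi6.
Cb: Cb with this quality isn't in the key; it's bIII, borrowed from the parallel minor.
Eb7 has root Eb, degree 5 in Ab major, so V7.
Ab: major triad on Ab = scale degree 1 → I.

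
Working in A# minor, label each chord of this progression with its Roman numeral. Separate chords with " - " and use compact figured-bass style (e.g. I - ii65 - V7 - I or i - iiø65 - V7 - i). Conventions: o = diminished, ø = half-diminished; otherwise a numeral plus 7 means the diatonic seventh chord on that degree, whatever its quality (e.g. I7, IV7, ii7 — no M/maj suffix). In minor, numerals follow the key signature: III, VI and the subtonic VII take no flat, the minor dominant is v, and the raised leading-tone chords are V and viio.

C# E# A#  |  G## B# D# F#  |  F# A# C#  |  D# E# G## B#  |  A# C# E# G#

i6 - viio7 - VI - V42 - i7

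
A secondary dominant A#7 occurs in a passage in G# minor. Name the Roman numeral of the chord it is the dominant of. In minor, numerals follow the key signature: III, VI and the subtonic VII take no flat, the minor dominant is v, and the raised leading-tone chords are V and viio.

V

The chord is a dominant seventh chord on A#.
A dominant resolves down a perfect fifth: A# → D#. In G# minor, D# is scale degree 5, i.e. V.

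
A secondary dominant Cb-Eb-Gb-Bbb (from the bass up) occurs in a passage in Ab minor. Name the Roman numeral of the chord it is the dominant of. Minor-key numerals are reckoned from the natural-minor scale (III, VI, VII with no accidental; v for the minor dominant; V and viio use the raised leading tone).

VI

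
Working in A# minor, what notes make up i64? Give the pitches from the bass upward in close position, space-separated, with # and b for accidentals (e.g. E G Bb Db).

E# A# C#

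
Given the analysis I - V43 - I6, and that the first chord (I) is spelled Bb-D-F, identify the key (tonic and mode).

Bb major

The anchor chord is a major triad on Bb, labeled I.
If Bb is scale degree 1 and the mode makes that degree carry a major triad, the tonic is Bb and the mode is major.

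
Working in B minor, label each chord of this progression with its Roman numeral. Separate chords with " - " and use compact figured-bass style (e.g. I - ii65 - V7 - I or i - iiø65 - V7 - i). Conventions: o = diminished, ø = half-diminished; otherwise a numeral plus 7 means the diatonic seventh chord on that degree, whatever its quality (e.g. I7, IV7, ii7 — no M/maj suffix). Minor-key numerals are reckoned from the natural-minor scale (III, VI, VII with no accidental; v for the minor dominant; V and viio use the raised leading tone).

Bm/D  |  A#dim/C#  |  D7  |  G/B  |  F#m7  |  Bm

i6 - viio6 - V7/VI - VI6 - v7 - i

Bm/D: minor triad on B = scale degree 1 → i6.
A#dim/C#: diminished triad on A# = scale degree 7 → viio6.
D7 is the secondary dominant of VI (dominant seventh chord on D): V7/VI.
G/B: root G is the submediant; major triad there is VI6.
F#m7 has root F#, degree 5 in B minor, so v7.
Bm: minor triad on B = scale degree 1 → i.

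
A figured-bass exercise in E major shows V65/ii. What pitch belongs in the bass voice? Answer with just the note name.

E#

The applied chord V65/ii is rooted on C#: C#-E#-G#-B.
The figure 65 means first inversion — the third is in the bass.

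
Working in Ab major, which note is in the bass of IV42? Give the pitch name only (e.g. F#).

IV in Ab major has root Db; the chord is Db-F-Ab-C.
The figure 42 means third inversion — the seventh is in the bass.

C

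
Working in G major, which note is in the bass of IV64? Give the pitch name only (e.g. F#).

IV in G major has root C; the chord is C-E-G.
The figure 64 means second inversion — the fifth is in the bass.

G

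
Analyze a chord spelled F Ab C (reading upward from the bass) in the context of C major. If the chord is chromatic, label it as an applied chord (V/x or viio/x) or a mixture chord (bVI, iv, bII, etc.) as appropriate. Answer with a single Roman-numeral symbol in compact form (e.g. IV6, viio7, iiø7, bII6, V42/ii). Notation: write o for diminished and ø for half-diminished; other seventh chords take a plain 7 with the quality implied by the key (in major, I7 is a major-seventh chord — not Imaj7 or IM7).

iv

Stacked in thirds the chord is F-Ab-C: a minor triad on F.
F is the fourth degree of C major. This is the minor subdominant, borrowed from the parallel minor.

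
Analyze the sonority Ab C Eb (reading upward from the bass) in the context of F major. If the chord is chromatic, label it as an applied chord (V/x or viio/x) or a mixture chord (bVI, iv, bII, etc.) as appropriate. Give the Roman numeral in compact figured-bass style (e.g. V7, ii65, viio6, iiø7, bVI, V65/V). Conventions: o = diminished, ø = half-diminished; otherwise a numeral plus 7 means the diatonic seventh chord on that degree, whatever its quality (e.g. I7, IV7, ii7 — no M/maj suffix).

The pitches Ab-C-Eb form a major triad rooted on Ab.
Ab is the lowered third degree of F major (diatonic 3 would be A). This is a major triad on the lowered third degree, borrowed from the parallel minor.

bIII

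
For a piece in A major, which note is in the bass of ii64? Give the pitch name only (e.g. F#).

F#

ii in A major has root B; the chord is B-D-F#.
The figure 64 means second inversion — the fifth is in the bass.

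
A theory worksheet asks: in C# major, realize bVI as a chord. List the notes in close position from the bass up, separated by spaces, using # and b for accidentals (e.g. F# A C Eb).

A C# E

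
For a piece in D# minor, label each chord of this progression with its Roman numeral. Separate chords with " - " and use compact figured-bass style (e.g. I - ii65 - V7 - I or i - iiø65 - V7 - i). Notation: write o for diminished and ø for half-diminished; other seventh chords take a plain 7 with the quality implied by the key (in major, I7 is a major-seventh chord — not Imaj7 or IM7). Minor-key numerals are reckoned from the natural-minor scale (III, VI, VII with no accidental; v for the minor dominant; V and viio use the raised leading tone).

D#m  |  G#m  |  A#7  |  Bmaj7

D#m: minor triad on D# = scale degree 1 → i.
G#m: root G# is the subdominant; minor triad there is iv.
A#7: root A# is the dominant; dominant seventh chord there is V7.
Bmaj7 has root B, degree 6 in D# minor, so VI7.

i - iv - V7 - VI7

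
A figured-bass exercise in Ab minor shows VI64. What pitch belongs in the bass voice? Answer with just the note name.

Cb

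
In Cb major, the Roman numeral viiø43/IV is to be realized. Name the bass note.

Bbb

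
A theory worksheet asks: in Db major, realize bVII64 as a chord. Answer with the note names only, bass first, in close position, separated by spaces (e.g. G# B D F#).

Gb Cb Eb

bVII64 is a major triad on the lowered seventh degree (the subtonic), borrowed from the parallel minor. In Db major that root is Cb.
So the chord is Cb-Eb-Gb.
With the 64 figure the chord is in second inversion; from the bass Gb upward in close position it reads Gb-Cb-Eb.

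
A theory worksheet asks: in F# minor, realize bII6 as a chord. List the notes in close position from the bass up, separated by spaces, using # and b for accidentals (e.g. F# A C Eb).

B D G

bII6 is the Neapolitan sixth — a major triad on the lowered second degree, here in its customary first inversion. In F# minor that root is G.
So the chord is G-B-D, a major triad.
With the 6 figure the chord is in first inversion; from the bass B upward in close position it reads B-D-G.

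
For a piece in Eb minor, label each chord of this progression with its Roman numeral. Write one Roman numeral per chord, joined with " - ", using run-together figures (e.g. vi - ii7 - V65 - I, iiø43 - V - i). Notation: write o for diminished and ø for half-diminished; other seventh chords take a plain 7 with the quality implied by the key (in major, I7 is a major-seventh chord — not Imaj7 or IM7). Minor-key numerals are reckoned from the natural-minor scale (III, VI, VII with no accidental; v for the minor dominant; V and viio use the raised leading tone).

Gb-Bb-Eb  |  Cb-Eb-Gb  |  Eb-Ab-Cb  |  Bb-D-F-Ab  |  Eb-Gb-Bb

i6 - VI - iv64 - V7 - i

Gb-Bb-Eb: root Eb is the tonic; minor triad there is i6.
Cb-Eb-Gb: major triad on Cb = scale degree 6 → VI.
Eb-Ab-Cb: root Ab is the subdominant; minor triad there is iv64.
Bb-D-F-Ab has root Bb, degree 5 in Eb minor, so V7.
Eb-Gb-Bb: root Eb is the tonic; minor triad there is i.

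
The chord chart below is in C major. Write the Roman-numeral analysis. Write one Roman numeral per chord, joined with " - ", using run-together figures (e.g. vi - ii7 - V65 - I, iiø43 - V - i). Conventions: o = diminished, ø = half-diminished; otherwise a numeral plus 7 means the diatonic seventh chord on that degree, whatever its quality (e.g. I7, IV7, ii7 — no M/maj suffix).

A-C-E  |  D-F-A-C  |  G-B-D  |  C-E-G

vi - ii7 - V - I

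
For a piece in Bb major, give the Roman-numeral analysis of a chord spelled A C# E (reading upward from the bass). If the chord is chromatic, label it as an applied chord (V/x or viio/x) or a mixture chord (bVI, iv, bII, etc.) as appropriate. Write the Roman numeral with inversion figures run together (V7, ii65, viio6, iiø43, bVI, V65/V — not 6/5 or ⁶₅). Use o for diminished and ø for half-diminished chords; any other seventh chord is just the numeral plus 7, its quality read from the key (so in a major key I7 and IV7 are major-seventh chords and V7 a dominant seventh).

Stacked in thirds the chord is A-C#-E: a major triad on A.
A is not a diatonic chord root with this quality in Bb major, but it lies a perfect fifth above D (iii), so the chord functions as an applied dominant of iii.

V/iii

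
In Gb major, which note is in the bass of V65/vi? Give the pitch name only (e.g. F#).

The applied chord V65/vi is rooted on Bb: Bb-D-F-Ab.
The figure 65 means first inversion — the third is in the bass.

D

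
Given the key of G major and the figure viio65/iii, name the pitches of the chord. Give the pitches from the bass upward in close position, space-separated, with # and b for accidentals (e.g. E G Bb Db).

The slash marks an applied leading-tone chord: viio of iii. In G major, iii is B, so the leading tone to it is A#, a half step below.
Building a fully diminished seventh chord on A# gives A#-C#-E-G.
The figured bass 65 indicates first inversion, placing the third (C#) in the bass: C#-E-G-A#.

C# E G A#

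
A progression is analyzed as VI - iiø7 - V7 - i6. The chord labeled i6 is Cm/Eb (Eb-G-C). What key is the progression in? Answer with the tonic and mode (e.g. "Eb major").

The anchor chord is a minor triad on C, labeled i6.
If C is scale degree 1 and the mode makes that degree carry a minor triad, the tonic is C and the mode is minor.

C minor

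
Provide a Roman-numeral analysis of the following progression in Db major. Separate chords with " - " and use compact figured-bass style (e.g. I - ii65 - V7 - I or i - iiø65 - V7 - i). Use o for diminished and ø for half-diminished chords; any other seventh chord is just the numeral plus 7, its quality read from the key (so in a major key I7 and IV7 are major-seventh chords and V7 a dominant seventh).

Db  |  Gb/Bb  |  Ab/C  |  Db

Db: major triad on Db = scale degree 1 → I.
Gb/Bb has root Gb, degree 4 in Db major, so IV6.
Ab/C has root Ab, degree 5 in Db major, so V6.
Db: major triad on Db = scale degree 1 → I.

I - IV6 - V6 - I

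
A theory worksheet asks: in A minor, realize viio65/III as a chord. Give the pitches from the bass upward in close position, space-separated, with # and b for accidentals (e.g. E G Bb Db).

viio65/III is a secondary leading-tone chord. The target III is C in A minor; the applied chord is rooted a semitone below, on B.
Building a fully diminished seventh chord on B gives B-D-F-Ab.
With the 65 figure the chord is in first inversion; from the bass D upward in close position it reads D-F-Ab-B.

D F Ab B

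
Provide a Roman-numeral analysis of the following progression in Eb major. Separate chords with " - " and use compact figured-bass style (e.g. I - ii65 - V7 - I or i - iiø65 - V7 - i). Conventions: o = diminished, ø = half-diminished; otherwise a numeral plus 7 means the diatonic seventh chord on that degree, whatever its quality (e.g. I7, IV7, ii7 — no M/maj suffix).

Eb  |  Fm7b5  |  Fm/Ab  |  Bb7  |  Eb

I - iiø7 - ii6 - V7 - I

Eb has root Eb, degree 1 in Eb major, so I.
Fm7b5 is non-diatonic — iiø7, a mixture chord from Eb minor.
Fm/Ab: minor triad on F = scale degree 2 → ii6.
Bb7: root Bb is the dominant; dominant seventh chord there is V7.
Eb: root Eb is the tonic; major triad there is I.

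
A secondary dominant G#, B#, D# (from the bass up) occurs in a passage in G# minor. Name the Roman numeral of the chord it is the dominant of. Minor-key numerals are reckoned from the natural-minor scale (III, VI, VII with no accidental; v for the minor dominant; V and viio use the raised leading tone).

iv

The chord is a major triad on G#.
A dominant resolves down a perfect fifth: G# → C#. In G# minor, C# is scale degree 4, i.e. iv.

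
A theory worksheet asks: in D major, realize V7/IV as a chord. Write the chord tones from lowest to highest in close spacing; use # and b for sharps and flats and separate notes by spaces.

D F# A C

The slash means an applied dominant: we want the dominant of IV. In D major, IV is G major, and its dominant is built on D.
Building a dominant seventh chord on D gives D-F#-A-C.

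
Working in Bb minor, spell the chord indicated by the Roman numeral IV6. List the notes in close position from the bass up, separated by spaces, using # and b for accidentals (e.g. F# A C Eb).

G Bb Eb

IV6 is the major subdominant, borrowed from the parallel major. In Bb minor that root is Eb.
So the chord is Eb-G-Bb, a major triad.
With the 6 figure the chord is in first inversion; from the bass G upward in close position it reads G-Bb-Eb.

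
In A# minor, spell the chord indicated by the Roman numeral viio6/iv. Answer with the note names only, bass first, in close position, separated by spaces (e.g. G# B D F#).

viio6/iv is a secondary leading-tone chord. The target iv is D# in A# minor; the applied chord is rooted a semitone below, on C##.
Building a diminished triad on C## gives C##-E#-G#.
With the 6 figure the chord is in first inversion; from the bass E# upward in close position it reads E#-G#-C##.

E# G# C##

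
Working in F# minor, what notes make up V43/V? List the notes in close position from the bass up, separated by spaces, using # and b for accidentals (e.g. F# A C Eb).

V43/V is a secondary dominant — the dominant seventh of V. V in F# minor is C#, so the applied chord's root is G#, a perfect fifth above.
Building a dominant seventh chord on G# gives G#-B#-D#-F#.
The figured bass 43 indicates second inversion, placing the fifth (D#) in the bass: D#-F#-G#-B#.

D# F# G# B#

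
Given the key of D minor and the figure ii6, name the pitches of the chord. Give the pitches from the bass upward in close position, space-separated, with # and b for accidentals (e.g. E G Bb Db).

G B E

ii6 is the minor supertonic, borrowed from the parallel major (the Dorian ii). In D minor that root is E.
So the chord is E-G-B, a minor triad.
With the 6 figure the chord is in first inversion; from the bass G upward in close position it reads G-B-E.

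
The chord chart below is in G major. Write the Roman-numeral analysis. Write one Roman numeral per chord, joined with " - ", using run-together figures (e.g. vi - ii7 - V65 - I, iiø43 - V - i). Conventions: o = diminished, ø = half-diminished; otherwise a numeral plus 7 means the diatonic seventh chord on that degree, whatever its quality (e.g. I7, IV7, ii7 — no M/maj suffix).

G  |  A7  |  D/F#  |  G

I - V7/V - V6 - I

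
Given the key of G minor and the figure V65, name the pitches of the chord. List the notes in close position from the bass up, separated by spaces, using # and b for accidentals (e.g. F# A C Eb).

In G minor, scale degree 5 is D. The dominant is major (leading tone raised), so V is a dominant seventh chord.
That chord is spelled D-F#-A-C.
With the 65 figure the chord is in first inversion; from the bass F# upward in close position it reads F#-A-C-D.

F# A C D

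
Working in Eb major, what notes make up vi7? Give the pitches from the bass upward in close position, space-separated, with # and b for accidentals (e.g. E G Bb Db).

C Eb G Bb

The numeral's case and figure indicate a minor seventh chord. In Eb major its root, the submediant, is C.
That chord is spelled C-Eb-G-Bb.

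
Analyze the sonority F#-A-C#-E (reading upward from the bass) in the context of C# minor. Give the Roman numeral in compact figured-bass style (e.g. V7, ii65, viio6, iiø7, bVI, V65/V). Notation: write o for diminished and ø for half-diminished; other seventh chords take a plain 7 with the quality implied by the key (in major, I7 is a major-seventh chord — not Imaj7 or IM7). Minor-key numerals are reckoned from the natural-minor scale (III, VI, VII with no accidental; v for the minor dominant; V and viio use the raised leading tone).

iv7

Stacked in thirds the chord is F#-A-C#-E: a minor seventh chord on F#.
F# is scale degree 4 in C# minor, and a minor seventh chord on that degree is written iv7.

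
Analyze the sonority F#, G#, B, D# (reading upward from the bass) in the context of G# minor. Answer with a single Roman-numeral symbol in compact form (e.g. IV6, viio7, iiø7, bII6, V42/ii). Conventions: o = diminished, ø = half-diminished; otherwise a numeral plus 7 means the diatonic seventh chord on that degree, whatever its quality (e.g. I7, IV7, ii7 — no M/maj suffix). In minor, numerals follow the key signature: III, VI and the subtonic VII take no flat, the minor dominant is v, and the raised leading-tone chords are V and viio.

i42

The pitches G#-B-D#-F# form a minor seventh chord rooted on G#.
In G# minor, G# is the tonic; the diatonic minor seventh chord there is i7.
With F# in the bass the chord is in third inversion, so the figured bass is 42.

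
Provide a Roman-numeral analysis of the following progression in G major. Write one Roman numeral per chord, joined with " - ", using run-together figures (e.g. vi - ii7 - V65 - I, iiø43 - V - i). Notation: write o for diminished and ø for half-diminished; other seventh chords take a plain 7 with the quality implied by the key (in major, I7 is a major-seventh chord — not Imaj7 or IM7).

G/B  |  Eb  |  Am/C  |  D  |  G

G/B has root G, degree 1 in G major, so I6.
Eb: Eb with this quality isn't in the key; it's bVI, borrowed from the parallel minor.
Am/C has root A, degree 2 in G major, so ii6.
D has root D, degree 5 in G major, so V.
G: major triad on G = scale degree 1 → I.

I6 - bVI - ii6 - V - I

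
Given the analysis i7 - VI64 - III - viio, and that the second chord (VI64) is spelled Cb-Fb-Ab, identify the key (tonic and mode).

The chord Fb/Cb is a major triad rooted on Fb; its label is VI64.
If Fb is scale degree 6 and the mode makes that degree carry a major triad, the tonic is Ab and the mode is minor.

Ab minor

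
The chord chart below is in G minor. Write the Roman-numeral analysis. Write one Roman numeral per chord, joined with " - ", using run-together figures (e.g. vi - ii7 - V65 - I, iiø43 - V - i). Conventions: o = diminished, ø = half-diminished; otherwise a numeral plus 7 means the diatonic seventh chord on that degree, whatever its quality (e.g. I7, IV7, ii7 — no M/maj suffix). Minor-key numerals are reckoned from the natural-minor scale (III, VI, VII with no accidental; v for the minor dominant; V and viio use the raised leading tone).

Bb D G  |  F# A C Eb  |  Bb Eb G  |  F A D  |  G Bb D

i6 - viio7 - VI64 - v6 - i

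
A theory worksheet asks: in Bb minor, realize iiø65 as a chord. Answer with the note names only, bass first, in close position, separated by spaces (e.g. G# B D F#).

The numeral's case and figure indicate a half-diminished seventh chord. In Bb minor its root, the supertonic, is C.
That chord is spelled C-Eb-Gb-Bb.
With the 65 figure the chord is in first inversion; from the bass Eb upward in close position it reads Eb-Gb-Bb-C.

Eb Gb Bb C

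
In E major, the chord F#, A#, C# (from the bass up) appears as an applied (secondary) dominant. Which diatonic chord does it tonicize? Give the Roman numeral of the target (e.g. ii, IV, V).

V

The chord is a major triad on F#.
A dominant resolves down a perfect fifth: F# → B. In E major, B is scale degree 5, i.e. V.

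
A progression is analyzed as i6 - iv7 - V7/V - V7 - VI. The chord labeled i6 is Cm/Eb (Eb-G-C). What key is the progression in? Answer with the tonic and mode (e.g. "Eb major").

C minor

i6 is given as Eb-G-C — a minor triad with root C.
If C is scale degree 1 and the mode makes that degree carry a minor triad, the tonic is C and the mode is minor.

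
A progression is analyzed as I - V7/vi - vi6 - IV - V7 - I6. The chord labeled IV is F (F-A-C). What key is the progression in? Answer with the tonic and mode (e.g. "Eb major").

IV is given as F-A-C — a major triad with root F.
If F is scale degree 4 and the mode makes that degree carry a major triad, the tonic is C and the mode is major.

C major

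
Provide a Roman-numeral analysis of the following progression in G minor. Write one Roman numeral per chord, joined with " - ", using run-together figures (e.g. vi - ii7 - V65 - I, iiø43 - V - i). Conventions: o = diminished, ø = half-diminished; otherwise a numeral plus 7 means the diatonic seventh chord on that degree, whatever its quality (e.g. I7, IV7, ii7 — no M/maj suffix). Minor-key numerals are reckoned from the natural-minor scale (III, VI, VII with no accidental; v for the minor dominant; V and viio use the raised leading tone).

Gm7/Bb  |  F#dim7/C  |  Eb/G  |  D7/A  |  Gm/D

i65 - viio43 - VI6 - V43 - i64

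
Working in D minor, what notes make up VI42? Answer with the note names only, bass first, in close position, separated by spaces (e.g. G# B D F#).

A Bb D F

In D minor, the sixth degree is Bb, and the diatonic chord built there is a major seventh chord.
That chord is spelled Bb-D-F-A.
The figured bass 42 indicates third inversion, placing the seventh (A) in the bass: A-Bb-D-F.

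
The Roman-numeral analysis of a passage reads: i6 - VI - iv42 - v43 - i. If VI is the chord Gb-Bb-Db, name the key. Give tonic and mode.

The chord Gb is a major triad rooted on Gb; its label is VI.
If Gb is scale degree 6 and the mode makes that degree carry a major triad, the tonic is Bb and the mode is minor.

Bb minor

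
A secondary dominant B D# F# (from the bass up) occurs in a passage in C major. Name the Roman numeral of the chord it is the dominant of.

The chord is a major triad on B.
A dominant resolves down a perfect fifth: B → E. In C major, E is scale degree 3, i.e. iii.

iii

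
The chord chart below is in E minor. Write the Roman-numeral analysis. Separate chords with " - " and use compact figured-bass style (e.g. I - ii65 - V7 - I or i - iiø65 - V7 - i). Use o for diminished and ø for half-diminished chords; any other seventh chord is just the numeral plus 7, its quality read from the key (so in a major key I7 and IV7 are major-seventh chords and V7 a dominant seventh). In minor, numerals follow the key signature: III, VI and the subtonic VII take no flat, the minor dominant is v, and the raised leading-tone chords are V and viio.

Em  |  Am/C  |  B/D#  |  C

Em has root E, degree 1 in E minor, so i.
Am/C has root A, degree 4 in E minor, so iv6.
B/D#: major triad on B = scale degree 5 → V6.
C: root C is the submediant; major triad there is VI.

i - iv6 - V6 - VI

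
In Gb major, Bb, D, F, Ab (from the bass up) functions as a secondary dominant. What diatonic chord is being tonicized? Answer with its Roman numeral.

The chord is a dominant seventh chord on Bb.
A dominant resolves down a perfect fifth: Bb → Eb. In Gb major, Eb is scale degree 6, i.e. vi.

vi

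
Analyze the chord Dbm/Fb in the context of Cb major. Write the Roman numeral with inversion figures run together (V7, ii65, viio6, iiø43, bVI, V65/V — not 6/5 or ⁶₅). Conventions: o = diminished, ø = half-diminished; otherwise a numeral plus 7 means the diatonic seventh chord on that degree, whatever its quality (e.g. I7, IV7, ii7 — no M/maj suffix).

ii6

The pitches Db-Fb-Ab form a minor triad rooted on Db.
In Cb major, Db is the supertonic; the diatonic minor triad there is ii.
With Fb in the bass the chord is in first inversion, so the figured bass is 6.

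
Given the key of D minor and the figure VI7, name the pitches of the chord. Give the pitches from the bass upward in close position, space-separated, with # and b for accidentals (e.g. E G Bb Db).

Bb D F A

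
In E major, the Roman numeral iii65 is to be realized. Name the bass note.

B

iii in E major has root G#; the chord is G#-B-D#-F#.
The figure 65 means first inversion — the third is in the bass.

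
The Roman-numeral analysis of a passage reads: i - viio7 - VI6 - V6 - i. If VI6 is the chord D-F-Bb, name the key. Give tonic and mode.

The chord Bb/D is a major triad rooted on Bb; its label is VI6.
VI6 on Bb implies Bb is the submediant; that puts the tonic at D, and the uppercase numeral fits minor mode.

D minor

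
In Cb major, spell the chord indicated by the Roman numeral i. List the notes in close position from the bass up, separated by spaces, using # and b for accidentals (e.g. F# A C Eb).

Cb Ebb Gb

i is the minor tonic, borrowed from the parallel minor. In Cb major that root is Cb.
So the chord is Cb-Ebb-Gb, a minor triad.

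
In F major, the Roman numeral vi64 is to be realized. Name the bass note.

vi in F major has root D; the chord is D-F-A.
The figure 64 means second inversion — the fifth is in the bass.

A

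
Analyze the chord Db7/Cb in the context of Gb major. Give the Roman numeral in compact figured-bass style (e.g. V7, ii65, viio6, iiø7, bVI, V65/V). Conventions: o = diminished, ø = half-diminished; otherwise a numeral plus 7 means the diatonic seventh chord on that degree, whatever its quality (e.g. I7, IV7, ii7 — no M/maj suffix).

V42

The pitches Db-F-Ab-Cb form a dominant seventh chord rooted on Db.
Db is scale degree 5 in Gb major, and a dominant seventh chord on that degree is written V7.
With Cb in the bass the chord is in third inversion, so the figured bass is 42.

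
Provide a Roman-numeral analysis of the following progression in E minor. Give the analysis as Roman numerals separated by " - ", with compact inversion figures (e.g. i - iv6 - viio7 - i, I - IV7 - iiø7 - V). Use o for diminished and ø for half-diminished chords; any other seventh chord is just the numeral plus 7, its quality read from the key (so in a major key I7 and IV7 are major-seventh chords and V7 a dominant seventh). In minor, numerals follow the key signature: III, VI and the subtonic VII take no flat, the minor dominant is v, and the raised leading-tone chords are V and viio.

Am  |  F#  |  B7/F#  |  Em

Am: minor triad on A = scale degree 4 → iv.
F#: chromatic; F# is V of V, so V/V.
B7/F#: root B is the dominant; dominant seventh chord there is V43.
Em: root E is the tonic; minor triad there is i.

iv - V/V - V43 - i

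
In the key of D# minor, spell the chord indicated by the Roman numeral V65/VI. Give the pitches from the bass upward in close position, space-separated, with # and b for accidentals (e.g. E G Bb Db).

A# C# E F#

The slash means an applied dominant: we want the dominant of VI. In D# minor, VI is B major, and its dominant is built on F#.
Building a dominant seventh chord on F# gives F#-A#-C#-E.
The figured bass 65 indicates first inversion, placing the third (A#) in the bass: A#-C#-E-F#.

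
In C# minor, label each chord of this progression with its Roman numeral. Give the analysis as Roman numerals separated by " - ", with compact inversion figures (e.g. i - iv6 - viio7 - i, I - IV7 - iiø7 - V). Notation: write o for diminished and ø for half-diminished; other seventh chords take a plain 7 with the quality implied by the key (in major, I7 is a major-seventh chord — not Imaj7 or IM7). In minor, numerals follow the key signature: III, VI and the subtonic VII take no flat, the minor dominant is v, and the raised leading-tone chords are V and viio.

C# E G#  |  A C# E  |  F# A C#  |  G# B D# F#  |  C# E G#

C#-E-G#: root C# is the tonic; minor triad there is i.
A-C#-E: root A is the submediant; major triad there is VI.
F#-A-C#: root F# is the subdominant; minor triad there is iv.
G#-B-D#-F# has root G#, degree 5 in C# minor, so v7.
C#-E-G#: root C# is the tonic; minor triad there is i.

i - VI - iv - v7 - i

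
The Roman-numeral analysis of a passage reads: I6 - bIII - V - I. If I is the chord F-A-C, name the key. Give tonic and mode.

I is given as F-A-C — a major triad with root F.
If F is scale degree 1 and the mode makes that degree carry a major triad, the tonic is F and the mode is major.

F major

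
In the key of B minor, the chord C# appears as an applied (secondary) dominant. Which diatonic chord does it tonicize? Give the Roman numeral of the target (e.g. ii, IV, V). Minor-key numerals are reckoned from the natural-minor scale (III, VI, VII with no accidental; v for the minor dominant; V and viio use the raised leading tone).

V

The chord is a major triad on C#.
A dominant resolves down a perfect fifth: C# → F#. In B minor, F# is scale degree 5, i.e. V.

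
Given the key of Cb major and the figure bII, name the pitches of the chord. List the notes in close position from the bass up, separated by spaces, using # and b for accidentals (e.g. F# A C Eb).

bII is the Neapolitan chord — a major triad on the lowered second degree. In Cb major that root is Dbb.
So the chord is Dbb-Fb-Abb.

Dbb Fb Abb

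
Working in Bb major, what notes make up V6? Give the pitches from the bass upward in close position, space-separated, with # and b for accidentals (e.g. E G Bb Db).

A C F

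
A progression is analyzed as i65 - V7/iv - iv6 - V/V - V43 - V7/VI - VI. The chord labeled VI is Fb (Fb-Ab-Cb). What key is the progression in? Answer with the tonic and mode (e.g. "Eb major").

Ab minor

VI is given as Fb-Ab-Cb — a major triad with root Fb.
Counting down 5 scale steps from Fb places the tonic on Ab; a major triad on degree 6 is diatonic only in minor.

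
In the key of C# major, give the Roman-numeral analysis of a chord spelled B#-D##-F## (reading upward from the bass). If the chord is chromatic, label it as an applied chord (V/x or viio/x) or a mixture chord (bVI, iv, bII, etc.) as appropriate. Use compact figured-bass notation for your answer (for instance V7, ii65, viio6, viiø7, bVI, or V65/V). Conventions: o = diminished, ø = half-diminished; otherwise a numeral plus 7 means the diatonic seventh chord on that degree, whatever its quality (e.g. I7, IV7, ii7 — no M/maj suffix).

V/iii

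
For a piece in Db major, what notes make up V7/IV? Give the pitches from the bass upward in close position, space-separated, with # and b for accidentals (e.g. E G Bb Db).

V7/IV is a secondary dominant — the dominant seventh of IV. IV in Db major is Gb, so the applied chord's root is Db, a perfect fifth above.
Building a dominant seventh chord on Db gives Db-F-Ab-Cb.

Db F Ab Cb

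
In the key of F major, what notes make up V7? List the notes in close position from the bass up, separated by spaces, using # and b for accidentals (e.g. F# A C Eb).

In F major, the dominant is C, and the diatonic chord built there is a dominant seventh chord.
That chord is spelled C-E-G-Bb.

C E G Bb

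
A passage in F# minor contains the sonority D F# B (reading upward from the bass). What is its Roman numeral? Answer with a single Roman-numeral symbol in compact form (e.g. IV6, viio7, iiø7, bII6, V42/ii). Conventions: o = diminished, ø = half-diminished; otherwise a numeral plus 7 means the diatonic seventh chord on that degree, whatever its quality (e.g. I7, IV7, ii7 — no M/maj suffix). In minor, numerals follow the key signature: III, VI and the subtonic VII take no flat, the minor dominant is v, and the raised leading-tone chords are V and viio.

iv6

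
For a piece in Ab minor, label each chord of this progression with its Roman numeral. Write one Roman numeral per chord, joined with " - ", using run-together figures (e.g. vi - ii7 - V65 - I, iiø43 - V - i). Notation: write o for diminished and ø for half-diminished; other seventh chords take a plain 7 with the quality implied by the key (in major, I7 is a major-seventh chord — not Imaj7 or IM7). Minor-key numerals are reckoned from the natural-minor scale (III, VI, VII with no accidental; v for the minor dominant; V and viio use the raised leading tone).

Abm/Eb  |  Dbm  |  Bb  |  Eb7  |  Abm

i64 - iv - V/V - V7 - i

Abm/Eb has root Ab, degree 1 in Ab minor, so i64.
Dbm: minor triad on Db = scale degree 4 → iv.
Bb: chromatic; Bb is V of V, so V/V.
Eb7: dominant seventh chord on Eb = scale degree 5 → V7.
Abm has root Ab, degree 1 in Ab minor, so i.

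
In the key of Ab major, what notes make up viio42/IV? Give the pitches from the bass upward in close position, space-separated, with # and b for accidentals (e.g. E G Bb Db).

Bbb C Eb Gb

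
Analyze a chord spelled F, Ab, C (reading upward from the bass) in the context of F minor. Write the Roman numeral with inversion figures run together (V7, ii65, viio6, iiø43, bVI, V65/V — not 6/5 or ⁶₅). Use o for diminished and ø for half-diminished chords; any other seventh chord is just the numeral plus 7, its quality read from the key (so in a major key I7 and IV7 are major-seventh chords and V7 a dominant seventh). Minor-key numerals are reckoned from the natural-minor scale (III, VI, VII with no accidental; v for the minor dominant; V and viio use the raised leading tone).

Stacked in thirds the chord is F-Ab-C: a minor triad on F.
In F minor, F is the tonic; the diatonic minor triad there is i.

i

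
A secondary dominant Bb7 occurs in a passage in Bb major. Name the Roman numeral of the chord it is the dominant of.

The chord is a dominant seventh chord on Bb.
A dominant resolves down a perfect fifth: Bb → Eb. In Bb major, Eb is scale degree 4, i.e. IV.

IV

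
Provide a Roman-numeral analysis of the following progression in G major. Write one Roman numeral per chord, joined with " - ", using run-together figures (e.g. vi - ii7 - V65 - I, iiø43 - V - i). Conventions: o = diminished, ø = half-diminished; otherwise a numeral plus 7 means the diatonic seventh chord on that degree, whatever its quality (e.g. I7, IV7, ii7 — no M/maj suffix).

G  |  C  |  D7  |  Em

I - IV - V7 - vi

G: major triad on G = scale degree 1 → I.
C has root C, degree 4 in G major, so IV.
D7 has root D, degree 5 in G major, so V7.
Em: root E is the submediant; minor triad there is vi.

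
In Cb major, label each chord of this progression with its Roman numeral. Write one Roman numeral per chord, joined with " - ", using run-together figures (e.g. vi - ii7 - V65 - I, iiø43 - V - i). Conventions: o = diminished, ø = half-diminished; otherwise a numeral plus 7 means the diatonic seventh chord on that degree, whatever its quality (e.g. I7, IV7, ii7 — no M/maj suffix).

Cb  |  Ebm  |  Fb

I - iii - IV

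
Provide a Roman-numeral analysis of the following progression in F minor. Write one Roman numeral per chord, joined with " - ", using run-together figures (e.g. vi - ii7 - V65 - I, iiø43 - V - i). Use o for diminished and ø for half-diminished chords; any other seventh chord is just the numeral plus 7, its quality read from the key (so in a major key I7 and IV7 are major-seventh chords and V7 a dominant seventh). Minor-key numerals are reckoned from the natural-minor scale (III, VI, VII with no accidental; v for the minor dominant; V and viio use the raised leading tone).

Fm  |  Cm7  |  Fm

Fm: root F is the tonic; minor triad there is i.
Cm7: minor seventh chord on C = scale degree 5 → v7.
Fm: root F is the tonic; minor triad there is i.

i - v7 - i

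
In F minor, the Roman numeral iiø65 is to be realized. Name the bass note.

iiø in F minor has root G; the chord is G-Bb-Db-F.
The figure 65 means first inversion — the third is in the bass.

Bb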